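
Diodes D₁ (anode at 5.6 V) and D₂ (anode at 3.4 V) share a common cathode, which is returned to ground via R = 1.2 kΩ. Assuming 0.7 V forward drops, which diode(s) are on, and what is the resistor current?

Only D₁ conducts; I_R ≈ 4.1 mA

Assume both conduct. Then node N would need to be at both 5.6−0.7 = 4.9 V and 3.4−0.7 = 2.7 V, which is impossible.
Assume only D₁ conducts: V_N = 5.6 − 0.7 = 4.9 V, so I_R = 4.9/1.2 = 4.08 mA.
Check D₂: its anode-to-cathode voltage is 3.4 − 4.9 = -1.5 V < 0.7 V, so it is off. The assumption is consistent.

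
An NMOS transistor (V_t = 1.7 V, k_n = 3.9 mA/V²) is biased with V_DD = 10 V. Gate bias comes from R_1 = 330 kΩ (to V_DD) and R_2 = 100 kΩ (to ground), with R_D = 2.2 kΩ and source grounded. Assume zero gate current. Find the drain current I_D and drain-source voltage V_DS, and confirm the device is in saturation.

V_G = V_DD·R_2/(R_1+R_2) = 10×100/430 = 2.33 V. With the source grounded, V_GS = V_G = 2.33 V.
Assume saturation: I_D = (k_n/2)(V_GS − V_t)² = (3.9/2)×(2.33 − 1.7)² = 1.95×0.626² = 0.763 mA.
V_DS = V_DD − I_D·R_D = 10 − 0.763×2.2 = 8.32 V.
Saturation requires V_DS ≥ V_GS − V_t = 0.626 V; 8.32 ≥ 0.626 ✓.

I_D ≈ 0.76 mA, V_DS ≈ 8.3 V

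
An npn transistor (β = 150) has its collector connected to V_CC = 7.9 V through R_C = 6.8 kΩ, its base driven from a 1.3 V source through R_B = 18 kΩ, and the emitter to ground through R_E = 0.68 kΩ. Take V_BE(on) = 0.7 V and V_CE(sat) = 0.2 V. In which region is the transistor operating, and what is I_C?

Assume active. Base-emitter loop: I_B = (V_BB − V_BE)/(R_B + (β+1)R_E) = (1.3 − 0.7)/(18 + 151×0.68) = 0.00497 mA.
I_C = β·I_B = 150×0.00497 = 0.746 mA.
V_CE = V_CC − I_C·R_C − I_E·R_E = 7.9 − 0.746×6.8 − 0.751×0.68 = 2.32 V > V_CE(sat), so the active-region assumption holds.

active; I_C ≈ 0.75 mA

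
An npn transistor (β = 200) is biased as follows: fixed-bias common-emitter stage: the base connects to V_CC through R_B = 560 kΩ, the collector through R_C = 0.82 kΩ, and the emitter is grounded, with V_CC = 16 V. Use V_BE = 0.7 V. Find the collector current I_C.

Base loop: V_CC = I_B·R_B + V_BE, so I_B = (16 − 0.7)/560 kΩ = 0.0273 mA.
In the active region I_C = β·I_B = 200 × 0.0273 = 5.46 mA.
Collector loop: V_CE = V_CC − I_C·R_C = 16 − 5.46×0.82 = 11.5 V.
Since V_CE = 11.5 V > V_CE(sat) ≈ 0.2 V, the transistor is in the active region as assumed.

I_C ≈ 5.5 mA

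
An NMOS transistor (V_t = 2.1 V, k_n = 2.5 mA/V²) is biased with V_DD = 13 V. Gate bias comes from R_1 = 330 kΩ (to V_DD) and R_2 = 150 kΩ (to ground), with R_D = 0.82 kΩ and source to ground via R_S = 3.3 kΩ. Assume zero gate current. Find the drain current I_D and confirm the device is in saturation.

V_G = V_DD·R_2/(R_1+R_2) = 13×150/480 = 4.06 V.
Assume saturation: I_D = (k_n/2)(V_GS − V_t)² with V_GS = V_G − I_D·R_S = 4.06 − 3.3·I_D.
Substituting gives 13.6·I_D² − 17.2·I_D + 4.81 = 0, with roots I_D = 0.419 or 0.844 mA.
The root I_D = 0.844 mA gives V_GS = 1.28 V ≤ V_t, so take I_D = 0.419 mA.
Then V_GS = 2.68 V and V_DS = V_DD − I_D(R_D+R_S) = 13 − 0.419×4.12 = 11.3 V.
Saturation requires V_DS ≥ V_GS − V_t = 0.579 V; 11.3 ≥ 0.579 ✓.

I_D ≈ 0.42 mA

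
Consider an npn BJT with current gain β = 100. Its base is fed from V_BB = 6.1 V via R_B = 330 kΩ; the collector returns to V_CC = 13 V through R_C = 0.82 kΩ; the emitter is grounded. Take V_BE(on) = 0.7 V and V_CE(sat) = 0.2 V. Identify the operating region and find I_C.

Assume active. Base-emitter loop: I_B = (V_BB − V_BE)/R_B = (6.1 − 0.7)/330 = 0.0164 mA.
I_C = β·I_B = 100×0.0164 = 1.64 mA.
V_CE = V_CC − I_C·R_C = 13 − 1.64×0.82 = 11.7 V > V_CE(sat), so the active-region assumption holds.

active; I_C ≈ 1.6 mA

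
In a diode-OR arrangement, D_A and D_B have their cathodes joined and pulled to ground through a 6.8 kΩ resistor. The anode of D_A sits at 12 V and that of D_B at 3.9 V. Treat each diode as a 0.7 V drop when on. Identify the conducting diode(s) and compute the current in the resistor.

Assume both conduct. Then node N would need to be at both 12−0.7 = 11.3 V and 3.9−0.7 = 3.2 V, which is impossible.
Assume only D_A conducts: V_N = 12 − 0.7 = 11.3 V, so I_R = 11.3/6.8 = 1.66 mA.
Check D_B: its anode-to-cathode voltage is 3.9 − 11.3 = -7.4 V < 0.7 V, so it is off. The assumption is consistent.

Only D_A conducts; I_R ≈ 1.7 mA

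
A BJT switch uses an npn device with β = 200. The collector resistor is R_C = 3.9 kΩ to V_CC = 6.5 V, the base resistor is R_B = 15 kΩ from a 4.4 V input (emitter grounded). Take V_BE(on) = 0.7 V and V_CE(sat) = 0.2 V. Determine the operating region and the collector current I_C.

Assume active: I_B = (4.4 − 0.7)/15 = 0.247 mA, giving I_C = β·I_B = 49.3 mA.
But then V_CE = 6.5 − 49.3×3.9 = -186 V < V_CE(sat) = 0.2 V — impossible in the active region.
So the transistor is saturated. With V_CE = 0.2 V, I_C = (V_CC − 0.2)/R_C = 6.3/3.9 = 1.62 mA.
Check: β·I_B = 49.3 mA > I_C = 1.62 mA, confirming saturation.

saturation; I_C ≈ 1.6 mA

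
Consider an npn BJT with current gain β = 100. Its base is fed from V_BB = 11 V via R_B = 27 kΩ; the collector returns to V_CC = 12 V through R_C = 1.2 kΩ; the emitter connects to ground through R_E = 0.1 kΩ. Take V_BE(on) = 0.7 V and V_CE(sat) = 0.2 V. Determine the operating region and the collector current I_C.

saturation; I_C ≈ 9.1 mA

Assume active: I_B = (11 − 0.7)/(27 + 101×0.1) = 0.278 mA, I_C = β·I_B = 27.8 mA.
Then V_CE = 12 − 27.8×1.2 − 28×0.1 = -24.1 V < 0.2 V — the active assumption fails.
Re-solve with V_CE = 0.2 V. KCL at the emitter: V_E/R_E = (V_BB−0.7−V_E)/R_B + (V_CC−0.2−V_E)/R_C, giving V_E = 0.94 V.
I_C = (V_CC − 0.2 − V_E)/R_C = (11.8 − 0.94)/1.2 = 9.05 mA.
Check: I_B = (10.3 − 0.94)/27 = 0.347 mA, and β·I_B = 34.7 mA > I_C, confirming saturation.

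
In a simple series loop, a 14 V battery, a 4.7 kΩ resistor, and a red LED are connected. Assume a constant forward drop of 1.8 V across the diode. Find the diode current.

I ≈ 2.6 mA

KVL around the loop: 14 = V_D + I·R = 1.8 + I × 4.7 kΩ.
So I = (14 − 1.8) / 4.7 kΩ = 12.2 / 4.7 = 2.6 mA.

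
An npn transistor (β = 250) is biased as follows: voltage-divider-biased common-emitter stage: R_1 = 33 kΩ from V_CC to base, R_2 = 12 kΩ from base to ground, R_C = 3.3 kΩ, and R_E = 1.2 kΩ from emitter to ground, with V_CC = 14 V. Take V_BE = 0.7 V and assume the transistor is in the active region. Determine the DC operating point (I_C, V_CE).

I_C ≈ 2.4 mA, V_CE ≈ 3 V

Thevenize the base divider: V_Th = V_CC·R_2/(R_1+R_2) = 14×12/45 = 3.73 V, R_Th = R_1‖R_2 = 8.8 kΩ.
Base-emitter loop: V_Th = I_B·R_Th + V_BE + (β+1)I_B·R_E, so I_B = (3.73 − 0.7) / (8.8 + 251×1.2) = 0.00978 mA.
I_C = β·I_B = 250×0.00978 = 2.45 mA, and I_E = (β+1)I_B = 2.46 mA.
V_CE = V_CC − I_C·R_C − I_E·R_E = 14 − 2.45×3.3 − 2.46×1.2 = 2.98 V.
V_CE = 2.98 V > 0.2 V confirms active-region operation.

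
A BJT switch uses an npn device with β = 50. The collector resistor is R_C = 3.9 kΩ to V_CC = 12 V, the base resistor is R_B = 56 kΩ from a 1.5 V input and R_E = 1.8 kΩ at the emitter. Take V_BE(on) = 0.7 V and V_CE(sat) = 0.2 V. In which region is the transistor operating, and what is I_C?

active; I_C ≈ 0.27 mA

Assume active. Base-emitter loop: I_B = (V_BB − V_BE)/(R_B + (β+1)R_E) = (1.5 − 0.7)/(56 + 51×1.8) = 0.00541 mA.
I_C = β·I_B = 50×0.00541 = 0.271 mA.
V_CE = V_CC − I_C·R_C − I_E·R_E = 12 − 0.271×3.9 − 0.276×1.8 = 10.4 V > V_CE(sat), so the active-region assumption holds.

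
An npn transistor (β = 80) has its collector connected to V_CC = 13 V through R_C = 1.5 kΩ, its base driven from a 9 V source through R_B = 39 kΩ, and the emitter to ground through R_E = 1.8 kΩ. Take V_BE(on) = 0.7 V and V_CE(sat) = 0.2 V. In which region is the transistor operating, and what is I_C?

active; I_C ≈ 3.6 mA

Assume active. Base-emitter loop: I_B = (V_BB − V_BE)/(R_B + (β+1)R_E) = (9 − 0.7)/(39 + 81×1.8) = 0.0449 mA.
I_C = β·I_B = 80×0.0449 = 3.59 mA.
V_CE = V_CC − I_C·R_C − I_E·R_E = 13 − 3.59×1.5 − 3.64×1.8 = 1.06 V > V_CE(sat), so the active-region assumption holds.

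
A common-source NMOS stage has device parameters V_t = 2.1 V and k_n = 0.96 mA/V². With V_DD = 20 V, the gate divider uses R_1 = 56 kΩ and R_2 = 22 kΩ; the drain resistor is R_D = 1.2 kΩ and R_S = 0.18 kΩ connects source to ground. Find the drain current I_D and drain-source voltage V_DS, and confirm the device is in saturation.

V_G = V_DD·R_2/(R_1+R_2) = 20×22/78 = 5.64 V.
Assume saturation: I_D = (k_n/2)(V_GS − V_t)² with V_GS = V_G − I_D·R_S = 5.64 − 0.18·I_D.
Substituting gives 0.0156·I_D² − 1.61·I_D + 6.02 = 0, with roots I_D = 3.88 or 99.8 mA.
The root I_D = 99.8 mA gives V_GS = -12.3 V ≤ V_t, so take I_D = 3.88 mA.
Then V_GS = 4.94 V and V_DS = V_DD − I_D(R_D+R_S) = 20 − 3.88×1.38 = 14.6 V.
Saturation requires V_DS ≥ V_GS − V_t = 2.84 V; 14.6 ≥ 2.84 ✓.

I_D ≈ 3.9 mA, V_DS ≈ 15 V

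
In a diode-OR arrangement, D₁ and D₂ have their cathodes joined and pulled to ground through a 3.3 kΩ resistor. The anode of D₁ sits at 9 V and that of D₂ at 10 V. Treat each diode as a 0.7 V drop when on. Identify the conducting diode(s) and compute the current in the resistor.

Only D₂ conducts; I_R ≈ 2.8 mA

Assume both conduct. Then node N would need to be at both 9−0.7 = 8.3 V and 10−0.7 = 9.3 V, which is impossible.
Assume only D₂ conducts: V_N = 10 − 0.7 = 9.3 V, so I_R = 9.3/3.3 = 2.82 mA.
Check D₁: its anode-to-cathode voltage is 9 − 9.3 = -0.3 V < 0.7 V, so it is off. The assumption is consistent.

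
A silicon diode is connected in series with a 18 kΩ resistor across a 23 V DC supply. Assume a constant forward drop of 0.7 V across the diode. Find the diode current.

KVL around the loop: 23 = V_D + I·R = 0.7 + I × 18 kΩ.
So I = (23 − 0.7) / 18 kΩ = 22.3 / 18 = 1.24 mA.

I ≈ 1.2 mA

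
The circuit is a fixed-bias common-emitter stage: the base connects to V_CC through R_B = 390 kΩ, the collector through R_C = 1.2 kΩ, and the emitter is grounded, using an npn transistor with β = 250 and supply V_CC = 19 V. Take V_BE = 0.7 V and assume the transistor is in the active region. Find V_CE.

Base loop: V_CC = I_B·R_B + V_BE, so I_B = (19 − 0.7)/390 kΩ = 0.0469 mA.
In the active region I_C = β·I_B = 250 × 0.0469 = 11.7 mA.
Collector loop: V_CE = V_CC − I_C·R_C = 19 − 11.7×1.2 = 4.92 V.
Since V_CE = 4.92 V > V_CE(sat) ≈ 0.2 V, the transistor is in the active region as assumed.

V_CE ≈ 4.9 V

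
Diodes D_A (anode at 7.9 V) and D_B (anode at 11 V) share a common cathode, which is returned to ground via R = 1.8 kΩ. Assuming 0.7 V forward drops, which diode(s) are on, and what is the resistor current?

Assume both conduct. Then node N would need to be at both 7.9−0.7 = 7.2 V and 11−0.7 = 10.3 V, which is impossible.
Assume only D_B conducts: V_N = 11 − 0.7 = 10.3 V, so I_R = 10.3/1.8 = 5.72 mA.
Check D_A: its anode-to-cathode voltage is 7.9 − 10.3 = -2.4 V < 0.7 V, so it is off. The assumption is consistent.

Only D_B conducts; I_R ≈ 5.7 mA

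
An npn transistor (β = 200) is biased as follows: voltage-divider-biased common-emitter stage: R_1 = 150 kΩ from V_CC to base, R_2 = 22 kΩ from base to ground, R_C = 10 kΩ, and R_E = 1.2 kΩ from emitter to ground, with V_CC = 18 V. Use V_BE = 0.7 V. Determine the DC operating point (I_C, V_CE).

I_C ≈ 1.2 mA, V_CE ≈ 4.2 V

Thevenize the base divider: V_Th = V_CC·R_2/(R_1+R_2) = 18×22/172 = 2.3 V, R_Th = R_1‖R_2 = 19.2 kΩ.
Base-emitter loop: V_Th = I_B·R_Th + V_BE + (β+1)I_B·R_E, so I_B = (2.3 − 0.7) / (19.2 + 201×1.2) = 0.00615 mA.
I_C = β·I_B = 200×0.00615 = 1.23 mA, and I_E = (β+1)I_B = 1.24 mA.
V_CE = V_CC − I_C·R_C − I_E·R_E = 18 − 1.23×10 − 1.24×1.2 = 4.21 V.
V_CE = 4.21 V > 0.2 V confirms active-region operation.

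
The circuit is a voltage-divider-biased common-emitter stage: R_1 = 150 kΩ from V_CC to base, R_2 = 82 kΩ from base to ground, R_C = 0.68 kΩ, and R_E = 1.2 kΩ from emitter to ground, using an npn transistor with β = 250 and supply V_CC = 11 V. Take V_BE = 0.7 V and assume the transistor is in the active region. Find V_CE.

V_CE ≈ 6.8 V

Thevenize the base divider: V_Th = V_CC·R_2/(R_1+R_2) = 11×82/232 = 3.89 V, R_Th = R_1‖R_2 = 53 kΩ.
Base-emitter loop: V_Th = I_B·R_Th + V_BE + (β+1)I_B·R_E, so I_B = (3.89 − 0.7) / (53 + 251×1.2) = 0.009 mA.
I_C = β·I_B = 250×0.009 = 2.25 mA, and I_E = (β+1)I_B = 2.26 mA.
V_CE = V_CC − I_C·R_C − I_E·R_E = 11 − 2.25×0.68 − 2.26×1.2 = 6.76 V.
V_CE = 6.76 V > 0.2 V confirms active-region operation.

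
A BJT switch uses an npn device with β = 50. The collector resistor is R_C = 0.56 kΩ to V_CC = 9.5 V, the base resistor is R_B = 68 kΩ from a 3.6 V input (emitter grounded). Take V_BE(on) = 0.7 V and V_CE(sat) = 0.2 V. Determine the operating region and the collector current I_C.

Assume active. Base-emitter loop: I_B = (V_BB − V_BE)/R_B = (3.6 − 0.7)/68 = 0.0426 mA.
I_C = β·I_B = 50×0.0426 = 2.13 mA.
V_CE = V_CC − I_C·R_C = 9.5 − 2.13×0.56 = 8.31 V > V_CE(sat), so the active-region assumption holds.

active; I_C ≈ 2.1 mA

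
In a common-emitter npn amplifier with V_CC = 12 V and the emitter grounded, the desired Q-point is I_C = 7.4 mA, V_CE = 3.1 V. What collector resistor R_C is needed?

R_C ≈ 1.2 kΩ

Collector loop: V_CC = I_C·R_C + V_CE.
R_C = (V_CC − V_CE)/I_C = (12 − 3.1)/7.4 = 1.2 kΩ.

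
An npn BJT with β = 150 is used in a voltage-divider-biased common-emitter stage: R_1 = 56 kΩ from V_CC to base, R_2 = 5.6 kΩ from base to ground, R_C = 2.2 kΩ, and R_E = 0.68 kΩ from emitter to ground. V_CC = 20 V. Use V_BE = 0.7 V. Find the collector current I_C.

I_C ≈ 1.6 mA

Thevenize the base divider: V_Th = V_CC·R_2/(R_1+R_2) = 20×5.6/61.6 = 1.82 V, R_Th = R_1‖R_2 = 5.09 kΩ.
Base-emitter loop: V_Th = I_B·R_Th + V_BE + (β+1)I_B·R_E, so I_B = (1.82 − 0.7) / (5.09 + 151×0.68) = 0.0104 mA.
I_C = β·I_B = 150×0.0104 = 1.56 mA, and I_E = (β+1)I_B = 1.57 mA.
V_CE = V_CC − I_C·R_C − I_E·R_E = 20 − 1.56×2.2 − 1.57×0.68 = 15.5 V.
V_CE = 15.5 V > 0.2 V confirms active-region operation.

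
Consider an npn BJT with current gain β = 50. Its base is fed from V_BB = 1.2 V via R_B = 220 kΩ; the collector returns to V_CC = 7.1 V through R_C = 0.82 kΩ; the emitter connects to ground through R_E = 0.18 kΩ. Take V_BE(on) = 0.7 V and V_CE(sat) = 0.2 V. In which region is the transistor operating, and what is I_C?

Assume active. Base-emitter loop: I_B = (V_BB − V_BE)/(R_B + (β+1)R_E) = (1.2 − 0.7)/(220 + 51×0.18) = 0.00218 mA.
I_C = β·I_B = 50×0.00218 = 0.109 mA.
V_CE = V_CC − I_C·R_C − I_E·R_E = 7.1 − 0.109×0.82 − 0.111×0.18 = 6.99 V > V_CE(sat), so the active-region assumption holds.

active; I_C ≈ 0.11 mA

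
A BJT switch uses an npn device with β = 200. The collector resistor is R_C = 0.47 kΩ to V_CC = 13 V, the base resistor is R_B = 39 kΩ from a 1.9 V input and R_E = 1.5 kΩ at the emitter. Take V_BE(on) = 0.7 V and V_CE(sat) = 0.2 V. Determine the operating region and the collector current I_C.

active; I_C ≈ 0.7 mA

Assume active. Base-emitter loop: I_B = (V_BB − V_BE)/(R_B + (β+1)R_E) = (1.9 − 0.7)/(39 + 201×1.5) = 0.00352 mA.
I_C = β·I_B = 200×0.00352 = 0.705 mA.
V_CE = V_CC − I_C·R_C − I_E·R_E = 13 − 0.705×0.47 − 0.708×1.5 = 11.6 V > V_CE(sat), so the active-region assumption holds.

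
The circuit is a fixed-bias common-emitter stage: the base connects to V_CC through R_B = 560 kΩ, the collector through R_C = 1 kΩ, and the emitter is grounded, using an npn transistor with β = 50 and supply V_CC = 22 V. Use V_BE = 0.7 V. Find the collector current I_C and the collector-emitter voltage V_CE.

Base loop: V_CC = I_B·R_B + V_BE, so I_B = (22 − 0.7)/560 kΩ = 0.038 mA.
In the active region I_C = β·I_B = 50 × 0.038 = 1.9 mA.
Collector loop: V_CE = V_CC − I_C·R_C = 22 − 1.9×1 = 20.1 V.
Since V_CE = 20.1 V > V_CE(sat) ≈ 0.2 V, the transistor is in the active region as assumed.

I_C ≈ 1.9 mA, V_CE ≈ 20 V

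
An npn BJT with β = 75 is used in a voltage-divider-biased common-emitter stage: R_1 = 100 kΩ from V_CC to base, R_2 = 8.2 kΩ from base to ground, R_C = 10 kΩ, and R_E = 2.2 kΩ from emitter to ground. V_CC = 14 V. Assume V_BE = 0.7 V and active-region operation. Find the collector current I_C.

Thevenize the base divider: V_Th = V_CC·R_2/(R_1+R_2) = 14×8.2/108 = 1.06 V, R_Th = R_1‖R_2 = 7.58 kΩ.
Base-emitter loop: V_Th = I_B·R_Th + V_BE + (β+1)I_B·R_E, so I_B = (1.06 − 0.7) / (7.58 + 76×2.2) = 0.00207 mA.
I_C = β·I_B = 75×0.00207 = 0.155 mA, and I_E = (β+1)I_B = 0.157 mA.
V_CE = V_CC − I_C·R_C − I_E·R_E = 14 − 0.155×10 − 0.157×2.2 = 12.1 V.
V_CE = 12.1 V > 0.2 V confirms active-region operation.

I_C ≈ 0.15 mA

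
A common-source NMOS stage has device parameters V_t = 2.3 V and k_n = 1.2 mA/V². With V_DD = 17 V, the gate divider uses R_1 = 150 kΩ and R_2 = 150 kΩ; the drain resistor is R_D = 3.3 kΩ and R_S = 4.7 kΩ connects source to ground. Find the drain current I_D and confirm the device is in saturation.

I_D ≈ 1 mA

V_G = V_DD·R_2/(R_1+R_2) = 17×150/300 = 8.5 V.
Assume saturation: I_D = (k_n/2)(V_GS − V_t)² with V_GS = V_G − I_D·R_S = 8.5 − 4.7·I_D.
Substituting gives 13.3·I_D² − 36·I_D + 23.1 = 0, with roots I_D = 1.04 or 1.67 mA.
The root I_D = 1.67 mA gives V_GS = 0.629 V ≤ V_t, so take I_D = 1.04 mA.
Then V_GS = 3.62 V and V_DS = V_DD − I_D(R_D+R_S) = 17 − 1.04×8 = 8.69 V.
Saturation requires V_DS ≥ V_GS − V_t = 1.32 V; 8.69 ≥ 1.32 ✓.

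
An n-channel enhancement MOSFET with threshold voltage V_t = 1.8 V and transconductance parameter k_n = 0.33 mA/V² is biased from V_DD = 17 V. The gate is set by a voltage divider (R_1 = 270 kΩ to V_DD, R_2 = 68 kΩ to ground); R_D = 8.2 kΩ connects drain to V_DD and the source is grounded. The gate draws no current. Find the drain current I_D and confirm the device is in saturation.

V_G = V_DD·R_2/(R_1+R_2) = 17×68/338 = 3.42 V. With the source grounded, V_GS = V_G = 3.42 V.
Assume saturation: I_D = (k_n/2)(V_GS − V_t)² = (0.33/2)×(3.42 − 1.8)² = 0.165×1.62² = 0.433 mA.
V_DS = V_DD − I_D·R_D = 17 − 0.433×8.2 = 13.4 V.
Saturation requires V_DS ≥ V_GS − V_t = 1.62 V; 13.4 ≥ 1.62 ✓.

I_D ≈ 0.43 mA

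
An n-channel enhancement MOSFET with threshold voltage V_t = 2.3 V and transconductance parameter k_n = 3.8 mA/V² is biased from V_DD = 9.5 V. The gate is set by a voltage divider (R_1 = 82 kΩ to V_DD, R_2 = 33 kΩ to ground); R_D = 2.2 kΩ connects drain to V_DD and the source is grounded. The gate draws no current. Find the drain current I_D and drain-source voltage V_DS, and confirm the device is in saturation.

I_D ≈ 0.34 mA, V_DS ≈ 8.7 V

V_G = V_DD·R_2/(R_1+R_2) = 9.5×33/115 = 2.73 V. With the source grounded, V_GS = V_G = 2.73 V.
Assume saturation: I_D = (k_n/2)(V_GS − V_t)² = (3.8/2)×(2.73 − 2.3)² = 1.9×0.426² = 0.345 mA.
V_DS = V_DD − I_D·R_D = 9.5 − 0.345×2.2 = 8.74 V.
Saturation requires V_DS ≥ V_GS − V_t = 0.426 V; 8.74 ≥ 0.426 ✓.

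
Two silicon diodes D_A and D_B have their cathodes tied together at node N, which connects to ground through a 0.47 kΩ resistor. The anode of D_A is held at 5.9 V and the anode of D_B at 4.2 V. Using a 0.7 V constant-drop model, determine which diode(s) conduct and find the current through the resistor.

Assume both conduct. Then node N would need to be at both 5.9−0.7 = 5.2 V and 4.2−0.7 = 3.5 V, which is impossible.
Assume only D_A conducts: V_N = 5.9 − 0.7 = 5.2 V, so I_R = 5.2/0.47 = 11.1 mA.
Check D_B: its anode-to-cathode voltage is 4.2 − 5.2 = -1 V < 0.7 V, so it is off. The assumption is consistent.

Only D_A conducts; I_R ≈ 11 mA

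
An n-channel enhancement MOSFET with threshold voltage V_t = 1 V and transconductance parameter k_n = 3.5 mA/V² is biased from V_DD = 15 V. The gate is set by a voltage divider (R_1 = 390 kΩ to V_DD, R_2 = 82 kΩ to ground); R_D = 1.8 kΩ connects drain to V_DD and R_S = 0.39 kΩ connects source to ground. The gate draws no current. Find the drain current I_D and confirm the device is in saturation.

I_D ≈ 1.6 mA

V_G = V_DD·R_2/(R_1+R_2) = 15×82/472 = 2.61 V.
Assume saturation: I_D = (k_n/2)(V_GS − V_t)² with V_GS = V_G − I_D·R_S = 2.61 − 0.39·I_D.
Substituting gives 0.266·I_D² − 3.19·I_D + 4.51 = 0, with roots I_D = 1.64 or 10.4 mA.
The root I_D = 10.4 mA gives V_GS = -1.43 V ≤ V_t, so take I_D = 1.64 mA.
Then V_GS = 1.97 V and V_DS = V_DD − I_D(R_D+R_S) = 15 − 1.64×2.19 = 11.4 V.
Saturation requires V_DS ≥ V_GS − V_t = 0.967 V; 11.4 ≥ 0.967 ✓.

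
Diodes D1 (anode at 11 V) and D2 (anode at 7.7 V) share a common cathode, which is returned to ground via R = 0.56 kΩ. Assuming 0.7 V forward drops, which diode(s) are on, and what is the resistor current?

Assume both conduct. Then node N would need to be at both 11−0.7 = 10.3 V and 7.7−0.7 = 7 V, which is impossible.
Assume only D1 conducts: V_N = 11 − 0.7 = 10.3 V, so I_R = 10.3/0.56 = 18.4 mA.
Check D2: its anode-to-cathode voltage is 7.7 − 10.3 = -2.6 V < 0.7 V, so it is off. The assumption is consistent.

Only D1 conducts; I_R ≈ 18 mA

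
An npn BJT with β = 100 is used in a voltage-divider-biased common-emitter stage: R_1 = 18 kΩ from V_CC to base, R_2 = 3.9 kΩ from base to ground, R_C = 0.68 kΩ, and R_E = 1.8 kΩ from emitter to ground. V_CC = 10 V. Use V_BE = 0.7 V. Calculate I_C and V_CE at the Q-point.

Thevenize the base divider: V_Th = V_CC·R_2/(R_1+R_2) = 10×3.9/21.9 = 1.78 V, R_Th = R_1‖R_2 = 3.21 kΩ.
Base-emitter loop: V_Th = I_B·R_Th + V_BE + (β+1)I_B·R_E, so I_B = (1.78 − 0.7) / (3.21 + 101×1.8) = 0.00584 mA.
I_C = β·I_B = 100×0.00584 = 0.584 mA, and I_E = (β+1)I_B = 0.59 mA.
V_CE = V_CC − I_C·R_C − I_E·R_E = 10 − 0.584×0.68 − 0.59×1.8 = 8.54 V.
V_CE = 8.54 V > 0.2 V confirms active-region operation.

I_C ≈ 0.58 mA, V_CE ≈ 8.5 V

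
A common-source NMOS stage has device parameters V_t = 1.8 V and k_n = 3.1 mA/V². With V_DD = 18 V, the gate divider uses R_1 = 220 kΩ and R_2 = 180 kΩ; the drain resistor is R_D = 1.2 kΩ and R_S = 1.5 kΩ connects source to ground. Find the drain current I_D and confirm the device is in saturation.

I_D ≈ 3.2 mA

V_G = V_DD·R_2/(R_1+R_2) = 18×180/400 = 8.1 V.
Assume saturation: I_D = (k_n/2)(V_GS − V_t)² with V_GS = V_G − I_D·R_S = 8.1 − 1.5·I_D.
Substituting gives 3.49·I_D² − 30.3·I_D + 61.5 = 0, with roots I_D = 3.24 or 5.45 mA.
The root I_D = 5.45 mA gives V_GS = -0.0752 V ≤ V_t, so take I_D = 3.24 mA.
Then V_GS = 3.25 V and V_DS = V_DD − I_D(R_D+R_S) = 18 − 3.24×2.7 = 9.26 V.
Saturation requires V_DS ≥ V_GS − V_t = 1.45 V; 9.26 ≥ 1.45 ✓.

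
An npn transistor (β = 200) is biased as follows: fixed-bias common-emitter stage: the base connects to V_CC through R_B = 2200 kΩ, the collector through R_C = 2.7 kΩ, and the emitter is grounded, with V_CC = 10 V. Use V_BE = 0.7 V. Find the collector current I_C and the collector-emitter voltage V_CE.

Base loop: V_CC = I_B·R_B + V_BE, so I_B = (10 − 0.7)/2200 kΩ = 0.00423 mA.
In the active region I_C = β·I_B = 200 × 0.00423 = 0.845 mA.
Collector loop: V_CE = V_CC − I_C·R_C = 10 − 0.845×2.7 = 7.72 V.
Since V_CE = 7.72 V > V_CE(sat) ≈ 0.2 V, the transistor is in the active region as assumed.

I_C ≈ 0.85 mA, V_CE ≈ 7.7 V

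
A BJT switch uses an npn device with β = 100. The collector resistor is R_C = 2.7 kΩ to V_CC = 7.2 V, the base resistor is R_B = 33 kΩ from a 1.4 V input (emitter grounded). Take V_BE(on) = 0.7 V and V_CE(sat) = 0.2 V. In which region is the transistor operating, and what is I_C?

Assume active. Base-emitter loop: I_B = (V_BB − V_BE)/R_B = (1.4 − 0.7)/33 = 0.0212 mA.
I_C = β·I_B = 100×0.0212 = 2.12 mA.
V_CE = V_CC − I_C·R_C = 7.2 − 2.12×2.7 = 1.47 V > V_CE(sat), so the active-region assumption holds.

active; I_C ≈ 2.1 mA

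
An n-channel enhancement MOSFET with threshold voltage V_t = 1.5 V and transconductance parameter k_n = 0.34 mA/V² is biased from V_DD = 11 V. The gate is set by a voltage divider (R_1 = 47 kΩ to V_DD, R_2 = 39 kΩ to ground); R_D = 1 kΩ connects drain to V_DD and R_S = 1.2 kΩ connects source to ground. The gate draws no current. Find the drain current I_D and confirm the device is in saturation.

V_G = V_DD·R_2/(R_1+R_2) = 11×39/86 = 4.99 V.
Assume saturation: I_D = (k_n/2)(V_GS − V_t)² with V_GS = V_G − I_D·R_S = 4.99 − 1.2·I_D.
Substituting gives 0.245·I_D² − 2.42·I_D + 2.07 = 0, with roots I_D = 0.944 or 8.96 mA.
The root I_D = 8.96 mA gives V_GS = -5.76 V ≤ V_t, so take I_D = 0.944 mA.
Then V_GS = 3.86 V and V_DS = V_DD − I_D(R_D+R_S) = 11 − 0.944×2.2 = 8.92 V.
Saturation requires V_DS ≥ V_GS − V_t = 2.36 V; 8.92 ≥ 2.36 ✓.

I_D ≈ 0.94 mA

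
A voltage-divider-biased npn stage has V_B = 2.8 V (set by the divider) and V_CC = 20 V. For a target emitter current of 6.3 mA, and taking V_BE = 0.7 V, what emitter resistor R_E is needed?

R_E ≈ 0.33 kΩ

V_E = V_B − V_BE = 2.8 − 0.7 = 2.1 V.
R_E = V_E / I_E = 2.1 / 6.3 = 0.333 kΩ.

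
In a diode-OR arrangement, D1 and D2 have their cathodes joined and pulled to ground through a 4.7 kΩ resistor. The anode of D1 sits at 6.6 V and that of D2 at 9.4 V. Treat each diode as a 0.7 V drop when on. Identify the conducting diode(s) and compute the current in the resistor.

Assume both conduct. Then node N would need to be at both 6.6−0.7 = 5.9 V and 9.4−0.7 = 8.7 V, which is impossible.
Assume only D2 conducts: V_N = 9.4 − 0.7 = 8.7 V, so I_R = 8.7/4.7 = 1.85 mA.
Check D1: its anode-to-cathode voltage is 6.6 − 8.7 = -2.1 V < 0.7 V, so it is off. The assumption is consistent.

Only D2 conducts; I_R ≈ 1.9 mA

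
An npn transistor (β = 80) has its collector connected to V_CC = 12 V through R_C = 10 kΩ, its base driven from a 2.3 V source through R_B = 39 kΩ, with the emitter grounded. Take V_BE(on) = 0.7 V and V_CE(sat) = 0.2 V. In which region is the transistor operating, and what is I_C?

Assume active: I_B = (2.3 − 0.7)/39 = 0.041 mA, giving I_C = β·I_B = 3.28 mA.
But then V_CE = 12 − 3.28×10 = -20.8 V < V_CE(sat) = 0.2 V — impossible in the active region.
So the transistor is saturated. With V_CE = 0.2 V, I_C = (V_CC − 0.2)/R_C = 11.8/10 = 1.18 mA.
Check: β·I_B = 3.28 mA > I_C = 1.18 mA, confirming saturation.

saturation; I_C ≈ 1.2 mA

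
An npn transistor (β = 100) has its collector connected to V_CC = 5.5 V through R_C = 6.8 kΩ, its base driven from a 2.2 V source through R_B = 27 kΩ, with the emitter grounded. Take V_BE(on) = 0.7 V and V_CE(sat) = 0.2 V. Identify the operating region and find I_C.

saturation; I_C ≈ 0.78 mA

Assume active: I_B = (2.2 − 0.7)/27 = 0.0556 mA, giving I_C = β·I_B = 5.56 mA.
But then V_CE = 5.5 − 5.56×6.8 = -32.3 V < V_CE(sat) = 0.2 V — impossible in the active region.
So the transistor is saturated. With V_CE = 0.2 V, I_C = (V_CC − 0.2)/R_C = 5.3/6.8 = 0.779 mA.
Check: β·I_B = 5.56 mA > I_C = 0.779 mA, confirming saturation.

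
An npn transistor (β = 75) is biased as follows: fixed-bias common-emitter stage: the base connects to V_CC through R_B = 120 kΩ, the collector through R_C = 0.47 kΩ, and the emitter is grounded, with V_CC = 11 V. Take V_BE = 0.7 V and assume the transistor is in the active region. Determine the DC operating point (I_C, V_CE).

Base loop: V_CC = I_B·R_B + V_BE, so I_B = (11 − 0.7)/120 kΩ = 0.0858 mA.
In the active region I_C = β·I_B = 75 × 0.0858 = 6.44 mA.
Collector loop: V_CE = V_CC − I_C·R_C = 11 − 6.44×0.47 = 7.97 V.
Since V_CE = 7.97 V > V_CE(sat) ≈ 0.2 V, the transistor is in the active region as assumed.

I_C ≈ 6.4 mA, V_CE ≈ 8 V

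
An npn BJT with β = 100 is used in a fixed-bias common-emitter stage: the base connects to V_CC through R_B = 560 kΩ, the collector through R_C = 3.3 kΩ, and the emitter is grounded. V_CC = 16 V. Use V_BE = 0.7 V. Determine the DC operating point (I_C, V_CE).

Base loop: V_CC = I_B·R_B + V_BE, so I_B = (16 − 0.7)/560 kΩ = 0.0273 mA.
In the active region I_C = β·I_B = 100 × 0.0273 = 2.73 mA.
Collector loop: V_CE = V_CC − I_C·R_C = 16 − 2.73×3.3 = 6.98 V.
Since V_CE = 6.98 V > V_CE(sat) ≈ 0.2 V, the transistor is in the active region as assumed.

I_C ≈ 2.7 mA, V_CE ≈ 7 V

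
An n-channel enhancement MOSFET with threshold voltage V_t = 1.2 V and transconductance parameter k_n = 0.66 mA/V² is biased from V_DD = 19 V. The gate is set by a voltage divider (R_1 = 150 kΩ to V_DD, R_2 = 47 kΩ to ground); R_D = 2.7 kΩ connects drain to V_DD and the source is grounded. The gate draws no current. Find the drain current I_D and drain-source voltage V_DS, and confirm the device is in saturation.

I_D ≈ 3.7 mA, V_DS ≈ 9.1 V

V_G = V_DD·R_2/(R_1+R_2) = 19×47/197 = 4.53 V. With the source grounded, V_GS = V_G = 4.53 V.
Assume saturation: I_D = (k_n/2)(V_GS − V_t)² = (0.66/2)×(4.53 − 1.2)² = 0.33×3.33² = 3.67 mA.
V_DS = V_DD − I_D·R_D = 19 − 3.67×2.7 = 9.1 V.
Saturation requires V_DS ≥ V_GS − V_t = 3.33 V; 9.1 ≥ 3.33 ✓.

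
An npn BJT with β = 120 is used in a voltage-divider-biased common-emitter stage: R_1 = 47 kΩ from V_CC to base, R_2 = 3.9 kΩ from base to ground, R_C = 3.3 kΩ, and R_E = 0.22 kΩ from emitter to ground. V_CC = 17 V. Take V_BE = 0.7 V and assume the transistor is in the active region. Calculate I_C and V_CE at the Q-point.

Thevenize the base divider: V_Th = V_CC·R_2/(R_1+R_2) = 17×3.9/50.9 = 1.3 V, R_Th = R_1‖R_2 = 3.6 kΩ.
Base-emitter loop: V_Th = I_B·R_Th + V_BE + (β+1)I_B·R_E, so I_B = (1.3 − 0.7) / (3.6 + 121×0.22) = 0.0199 mA.
I_C = β·I_B = 120×0.0199 = 2.39 mA, and I_E = (β+1)I_B = 2.41 mA.
V_CE = V_CC − I_C·R_C − I_E·R_E = 17 − 2.39×3.3 − 2.41×0.22 = 8.57 V.
V_CE = 8.57 V > 0.2 V confirms active-region operation.

I_C ≈ 2.4 mA, V_CE ≈ 8.6 V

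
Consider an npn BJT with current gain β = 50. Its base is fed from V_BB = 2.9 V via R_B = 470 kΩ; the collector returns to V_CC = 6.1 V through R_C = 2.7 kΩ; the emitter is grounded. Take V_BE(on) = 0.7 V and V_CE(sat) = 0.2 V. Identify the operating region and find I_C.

active; I_C ≈ 0.23 mA

Assume active. Base-emitter loop: I_B = (V_BB − V_BE)/R_B = (2.9 − 0.7)/470 = 0.00468 mA.
I_C = β·I_B = 50×0.00468 = 0.234 mA.
V_CE = V_CC − I_C·R_C = 6.1 − 0.234×2.7 = 5.47 V > V_CE(sat), so the active-region assumption holds.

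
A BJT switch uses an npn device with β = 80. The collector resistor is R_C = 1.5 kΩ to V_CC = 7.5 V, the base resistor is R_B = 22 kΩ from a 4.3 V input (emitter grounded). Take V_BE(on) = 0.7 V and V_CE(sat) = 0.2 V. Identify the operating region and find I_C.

saturation; I_C ≈ 4.9 mA

Assume active: I_B = (4.3 − 0.7)/22 = 0.164 mA, giving I_C = β·I_B = 13.1 mA.
But then V_CE = 7.5 − 13.1×1.5 = -12.1 V < V_CE(sat) = 0.2 V — impossible in the active region.
So the transistor is saturated. With V_CE = 0.2 V, I_C = (V_CC − 0.2)/R_C = 7.3/1.5 = 4.87 mA.
Check: β·I_B = 13.1 mA > I_C = 4.87 mA, confirming saturation.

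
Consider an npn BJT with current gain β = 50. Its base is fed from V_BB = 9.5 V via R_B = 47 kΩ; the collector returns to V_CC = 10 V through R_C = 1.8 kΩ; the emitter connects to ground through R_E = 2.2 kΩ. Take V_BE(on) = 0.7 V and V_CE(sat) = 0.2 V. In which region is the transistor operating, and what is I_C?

saturation; I_C ≈ 2.4 mA

Assume active: I_B = (9.5 − 0.7)/(47 + 51×2.2) = 0.0553 mA, I_C = β·I_B = 2.76 mA.
Then V_CE = 10 − 2.76×1.8 − 2.82×2.2 = -1.18 V < 0.2 V — the active assumption fails.
Re-solve with V_CE = 0.2 V. KCL at the emitter: V_E/R_E = (V_BB−0.7−V_E)/R_B + (V_CC−0.2−V_E)/R_C, giving V_E = 5.46 V.
I_C = (V_CC − 0.2 − V_E)/R_C = (9.8 − 5.46)/1.8 = 2.41 mA.
Check: I_B = (8.8 − 5.46)/47 = 0.0711 mA, and β·I_B = 3.55 mA > I_C, confirming saturation.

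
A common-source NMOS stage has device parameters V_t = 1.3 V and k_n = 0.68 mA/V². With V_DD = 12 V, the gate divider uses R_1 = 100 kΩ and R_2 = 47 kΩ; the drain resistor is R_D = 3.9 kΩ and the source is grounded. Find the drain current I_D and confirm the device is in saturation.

V_G = V_DD·R_2/(R_1+R_2) = 12×47/147 = 3.84 V. With the source grounded, V_GS = V_G = 3.84 V.
Assume saturation: I_D = (k_n/2)(V_GS − V_t)² = (0.68/2)×(3.84 − 1.3)² = 0.34×2.54² = 2.19 mA.
V_DS = V_DD − I_D·R_D = 12 − 2.19×3.9 = 3.47 V.
Saturation requires V_DS ≥ V_GS − V_t = 2.54 V; 3.47 ≥ 2.54 ✓.

I_D ≈ 2.2 mA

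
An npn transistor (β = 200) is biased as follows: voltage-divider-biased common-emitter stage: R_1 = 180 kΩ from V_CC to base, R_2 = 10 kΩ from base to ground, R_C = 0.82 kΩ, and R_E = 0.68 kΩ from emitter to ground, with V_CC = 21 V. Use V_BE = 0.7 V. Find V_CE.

V_CE ≈ 20 V

Thevenize the base divider: V_Th = V_CC·R_2/(R_1+R_2) = 21×10/190 = 1.11 V, R_Th = R_1‖R_2 = 9.47 kΩ.
Base-emitter loop: V_Th = I_B·R_Th + V_BE + (β+1)I_B·R_E, so I_B = (1.11 − 0.7) / (9.47 + 201×0.68) = 0.00277 mA.
I_C = β·I_B = 200×0.00277 = 0.555 mA, and I_E = (β+1)I_B = 0.557 mA.
V_CE = V_CC − I_C·R_C − I_E·R_E = 21 − 0.555×0.82 − 0.557×0.68 = 20.2 V.
V_CE = 20.2 V > 0.2 V confirms active-region operation.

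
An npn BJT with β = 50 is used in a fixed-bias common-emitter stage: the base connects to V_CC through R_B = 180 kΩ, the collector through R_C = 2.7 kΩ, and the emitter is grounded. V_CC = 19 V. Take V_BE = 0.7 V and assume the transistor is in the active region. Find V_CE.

V_CE ≈ 5.3 V

Base loop: V_CC = I_B·R_B + V_BE, so I_B = (19 − 0.7)/180 kΩ = 0.102 mA.
In the active region I_C = β·I_B = 50 × 0.102 = 5.08 mA.
Collector loop: V_CE = V_CC − I_C·R_C = 19 − 5.08×2.7 = 5.28 V.
Since V_CE = 5.28 V > V_CE(sat) ≈ 0.2 V, the transistor is in the active region as assumed.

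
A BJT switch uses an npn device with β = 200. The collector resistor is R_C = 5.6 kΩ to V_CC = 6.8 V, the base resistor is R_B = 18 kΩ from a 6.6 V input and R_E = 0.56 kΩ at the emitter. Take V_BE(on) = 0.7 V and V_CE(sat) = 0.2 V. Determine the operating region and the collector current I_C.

saturation; I_C ≈ 1 mA

Assume active: I_B = (6.6 − 0.7)/(18 + 201×0.56) = 0.0452 mA, I_C = β·I_B = 9.04 mA.
Then V_CE = 6.8 − 9.04×5.6 − 9.08×0.56 = -48.9 V < 0.2 V — the active assumption fails.
Re-solve with V_CE = 0.2 V. KCL at the emitter: V_E/R_E = (V_BB−0.7−V_E)/R_B + (V_CC−0.2−V_E)/R_C, giving V_E = 0.746 V.
I_C = (V_CC − 0.2 − V_E)/R_C = (6.6 − 0.746)/5.6 = 1.05 mA.
Check: I_B = (5.9 − 0.746)/18 = 0.286 mA, and β·I_B = 57.3 mA > I_C, confirming saturation.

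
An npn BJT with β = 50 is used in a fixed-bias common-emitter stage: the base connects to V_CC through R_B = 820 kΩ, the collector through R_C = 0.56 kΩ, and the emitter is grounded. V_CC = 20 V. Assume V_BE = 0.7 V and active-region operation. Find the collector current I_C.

Base loop: V_CC = I_B·R_B + V_BE, so I_B = (20 − 0.7)/820 kΩ = 0.0235 mA.
In the active region I_C = β·I_B = 50 × 0.0235 = 1.18 mA.
Collector loop: V_CE = V_CC − I_C·R_C = 20 − 1.18×0.56 = 19.3 V.
Since V_CE = 19.3 V > V_CE(sat) ≈ 0.2 V, the transistor is in the active region as assumed.

I_C ≈ 1.2 mA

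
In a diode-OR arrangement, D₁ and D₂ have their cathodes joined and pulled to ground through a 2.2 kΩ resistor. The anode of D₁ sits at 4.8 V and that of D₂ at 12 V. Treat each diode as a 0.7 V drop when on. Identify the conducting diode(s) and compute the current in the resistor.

Only D₂ conducts; I_R ≈ 5.1 mA

Assume both conduct. Then node N would need to be at both 4.8−0.7 = 4.1 V and 12−0.7 = 11.3 V, which is impossible.
Assume only D₂ conducts: V_N = 12 − 0.7 = 11.3 V, so I_R = 11.3/2.2 = 5.14 mA.
Check D₁: its anode-to-cathode voltage is 4.8 − 11.3 = -6.5 V < 0.7 V, so it is off. The assumption is consistent.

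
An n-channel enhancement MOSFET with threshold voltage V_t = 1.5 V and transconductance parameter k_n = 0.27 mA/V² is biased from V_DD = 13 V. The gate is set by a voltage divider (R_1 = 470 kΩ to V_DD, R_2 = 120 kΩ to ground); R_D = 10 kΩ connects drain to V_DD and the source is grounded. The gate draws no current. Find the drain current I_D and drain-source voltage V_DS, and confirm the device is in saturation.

V_G = V_DD·R_2/(R_1+R_2) = 13×120/590 = 2.64 V. With the source grounded, V_GS = V_G = 2.64 V.
Assume saturation: I_D = (k_n/2)(V_GS − V_t)² = (0.27/2)×(2.64 − 1.5)² = 0.135×1.14² = 0.177 mA.
V_DS = V_DD − I_D·R_D = 13 − 0.177×10 = 11.2 V.
Saturation requires V_DS ≥ V_GS − V_t = 1.14 V; 11.2 ≥ 1.14 ✓.

I_D ≈ 0.18 mA, V_DS ≈ 11 V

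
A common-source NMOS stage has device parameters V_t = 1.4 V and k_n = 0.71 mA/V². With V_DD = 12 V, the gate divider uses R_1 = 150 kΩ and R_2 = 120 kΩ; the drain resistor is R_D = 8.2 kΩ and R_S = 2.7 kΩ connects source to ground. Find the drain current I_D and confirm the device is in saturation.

V_G = V_DD·R_2/(R_1+R_2) = 12×120/270 = 5.33 V.
Assume saturation: I_D = (k_n/2)(V_GS − V_t)² with V_GS = V_G − I_D·R_S = 5.33 − 2.7·I_D.
Substituting gives 2.59·I_D² − 8.54·I_D + 5.49 = 0, with roots I_D = 0.875 or 2.42 mA.
The root I_D = 2.42 mA gives V_GS = -1.21 V ≤ V_t, so take I_D = 0.875 mA.
Then V_GS = 2.97 V and V_DS = V_DD − I_D(R_D+R_S) = 12 − 0.875×10.9 = 2.46 V.
Saturation requires V_DS ≥ V_GS − V_t = 1.57 V; 2.46 ≥ 1.57 ✓.

I_D ≈ 0.88 mA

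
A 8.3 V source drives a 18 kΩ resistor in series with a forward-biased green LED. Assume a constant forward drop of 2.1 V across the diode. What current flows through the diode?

I ≈ 0.34 mA

KVL around the loop: 8.3 = V_D + I·R = 2.1 + I × 18 kΩ.
So I = (8.3 − 2.1) / 18 kΩ = 6.2 / 18 = 0.344 mA.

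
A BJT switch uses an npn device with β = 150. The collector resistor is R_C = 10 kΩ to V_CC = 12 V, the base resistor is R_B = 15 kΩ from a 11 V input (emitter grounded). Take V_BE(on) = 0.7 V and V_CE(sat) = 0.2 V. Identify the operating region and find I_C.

saturation; I_C ≈ 1.2 mA

Assume active: I_B = (11 − 0.7)/15 = 0.687 mA, giving I_C = β·I_B = 103 mA.
But then V_CE = 12 − 103×10 = -1020 V < V_CE(sat) = 0.2 V — impossible in the active region.
So the transistor is saturated. With V_CE = 0.2 V, I_C = (V_CC − 0.2)/R_C = 11.8/10 = 1.18 mA.
Check: β·I_B = 103 mA > I_C = 1.18 mA, confirming saturation.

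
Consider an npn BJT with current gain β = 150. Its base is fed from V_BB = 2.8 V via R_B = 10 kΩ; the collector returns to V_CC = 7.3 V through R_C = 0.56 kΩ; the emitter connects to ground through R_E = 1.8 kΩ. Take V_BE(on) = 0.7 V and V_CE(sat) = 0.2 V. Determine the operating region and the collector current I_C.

Assume active. Base-emitter loop: I_B = (V_BB − V_BE)/(R_B + (β+1)R_E) = (2.8 − 0.7)/(10 + 151×1.8) = 0.00745 mA.
I_C = β·I_B = 150×0.00745 = 1.12 mA.
V_CE = V_CC − I_C·R_C − I_E·R_E = 7.3 − 1.12×0.56 − 1.13×1.8 = 4.65 V > V_CE(sat), so the active-region assumption holds.

active; I_C ≈ 1.1 mA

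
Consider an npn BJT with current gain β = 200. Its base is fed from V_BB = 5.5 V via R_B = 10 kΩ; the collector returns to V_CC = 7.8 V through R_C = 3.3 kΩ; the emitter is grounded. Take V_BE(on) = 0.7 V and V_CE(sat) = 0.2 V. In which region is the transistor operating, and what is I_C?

Assume active: I_B = (5.5 − 0.7)/10 = 0.48 mA, giving I_C = β·I_B = 96 mA.
But then V_CE = 7.8 − 96×3.3 = -309 V < V_CE(sat) = 0.2 V — impossible in the active region.
So the transistor is saturated. With V_CE = 0.2 V, I_C = (V_CC − 0.2)/R_C = 7.6/3.3 = 2.3 mA.
Check: β·I_B = 96 mA > I_C = 2.3 mA, confirming saturation.

saturation; I_C ≈ 2.3 mA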